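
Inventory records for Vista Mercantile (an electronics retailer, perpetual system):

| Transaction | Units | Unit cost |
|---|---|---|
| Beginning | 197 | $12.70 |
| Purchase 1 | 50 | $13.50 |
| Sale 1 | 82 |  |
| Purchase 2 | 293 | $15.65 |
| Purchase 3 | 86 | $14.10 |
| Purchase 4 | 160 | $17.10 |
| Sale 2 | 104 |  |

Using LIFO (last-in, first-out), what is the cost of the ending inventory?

Ending inventory = $8,851.15

Sale 1 (82) [LIFO — newest first]: 50 @ $13.50 + 32 @ $12.70 = $1,081.40
Sale 2 (104) [LIFO — newest first]: 104 @ $17.10 = $1,778.40
Total COGS = $1,081.40 + $1,778.40 = $2,859.80
Ending inventory: 165 @ $12.70 + 293 @ $15.65 + 86 @ $14.10 + 56 @ $17.10 = $8,851.15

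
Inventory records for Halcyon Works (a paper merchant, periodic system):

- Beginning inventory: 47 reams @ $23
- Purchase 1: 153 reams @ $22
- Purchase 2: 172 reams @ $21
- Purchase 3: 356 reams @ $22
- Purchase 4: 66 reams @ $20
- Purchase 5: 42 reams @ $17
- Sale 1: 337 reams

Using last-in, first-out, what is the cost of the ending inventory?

Sale 1 (337) [LIFO — newest first]: 42 @ $17 + 66 @ $20 + 229 @ $22 = $7,072
Ending inventory: 47 @ $23 + 153 @ $22 + 172 @ $21 + 127 @ $22 = $10,853

Ending inventory = $10,853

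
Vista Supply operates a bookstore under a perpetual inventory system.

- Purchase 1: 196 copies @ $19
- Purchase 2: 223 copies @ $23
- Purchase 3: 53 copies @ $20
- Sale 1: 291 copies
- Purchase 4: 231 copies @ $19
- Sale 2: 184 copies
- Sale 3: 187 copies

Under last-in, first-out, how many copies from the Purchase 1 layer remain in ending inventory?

41

Sale 1 (291) [LIFO — newest first]: 53 @ $20 + 223 @ $23 + 15 @ $19 = $6,474
Sale 2 (184) [LIFO — newest first]: 184 @ $19 = $3,496
Sale 3 (187) [LIFO — newest first]: 47 @ $19 + 140 @ $19 = $3,553
Total COGS = $6,474 + $3,496 + $3,553 = $13,523
Ending inventory: 41 @ $19 = $779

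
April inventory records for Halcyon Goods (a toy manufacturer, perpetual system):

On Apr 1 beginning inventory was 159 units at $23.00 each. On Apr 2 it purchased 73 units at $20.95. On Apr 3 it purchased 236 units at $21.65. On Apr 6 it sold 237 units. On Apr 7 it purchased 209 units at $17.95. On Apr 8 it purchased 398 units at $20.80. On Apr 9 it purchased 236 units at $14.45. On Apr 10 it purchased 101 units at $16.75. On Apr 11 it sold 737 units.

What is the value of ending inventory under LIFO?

Apr 6, 237 sold [LIFO — newest first]: 236 @ $21.65 + 1 @ $20.95 = $5,130.35
Apr 11, 737 sold [LIFO — newest first]: 101 @ $16.75 + 236 @ $14.45 + 398 @ $20.80 + 2 @ $17.95 = $13,416.25
Total COGS = $5,130.35 + $13,416.25 = $18,546.60
Ending inventory: 159 @ $23.00 + 72 @ $20.95 + 207 @ $17.95 = $8,881.05

Ending inventory = $8,881.05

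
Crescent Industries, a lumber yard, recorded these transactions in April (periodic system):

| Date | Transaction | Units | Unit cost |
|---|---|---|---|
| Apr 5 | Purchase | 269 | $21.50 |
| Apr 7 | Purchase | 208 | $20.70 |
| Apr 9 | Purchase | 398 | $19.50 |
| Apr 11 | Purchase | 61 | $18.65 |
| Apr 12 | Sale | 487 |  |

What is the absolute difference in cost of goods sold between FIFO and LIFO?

$805.85

FIFO COGS: 269 @ $21.50 + 208 @ $20.70 + 10 @ $19.50 = $10,284.10
LIFO COGS: 61 @ $18.65 + 398 @ $19.50 + 28 @ $20.70 = $9,478.25
Difference = |$10,284.10 − $9,478.25| = $805.85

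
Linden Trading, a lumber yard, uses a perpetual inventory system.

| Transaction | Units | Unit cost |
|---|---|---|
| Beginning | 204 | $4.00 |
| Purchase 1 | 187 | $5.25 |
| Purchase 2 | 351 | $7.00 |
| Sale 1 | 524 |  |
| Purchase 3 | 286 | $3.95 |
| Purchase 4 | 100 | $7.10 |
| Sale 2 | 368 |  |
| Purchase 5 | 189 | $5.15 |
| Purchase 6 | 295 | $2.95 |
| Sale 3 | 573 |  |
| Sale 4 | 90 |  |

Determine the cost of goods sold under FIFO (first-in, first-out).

Sale 1 (524) [FIFO — oldest first]: 204 @ $4.00 + 187 @ $5.25 + 133 @ $7.00 = $2,728.75
Sale 2 (368) [FIFO — oldest first]: 218 @ $7.00 + 150 @ $3.95 = $2,118.50
Sale 3 (573) [FIFO — oldest first]: 136 @ $3.95 + 100 @ $7.10 + 189 @ $5.15 + 148 @ $2.95 = $2,657.15
Sale 4 (90) [FIFO — oldest first]: 90 @ $2.95 = $265.50
Total COGS = $2,728.75 + $2,118.50 + $2,657.15 + $265.50 = $7,769.90
Ending inventory: 57 @ $2.95 = $168.15

COGS = $7,769.90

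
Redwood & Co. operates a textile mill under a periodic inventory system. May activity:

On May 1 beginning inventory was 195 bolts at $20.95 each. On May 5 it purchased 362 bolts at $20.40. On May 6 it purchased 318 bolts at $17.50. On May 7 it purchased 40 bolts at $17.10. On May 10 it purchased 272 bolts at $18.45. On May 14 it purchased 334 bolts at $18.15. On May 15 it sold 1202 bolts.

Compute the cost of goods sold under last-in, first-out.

May 15, 1202 sold [LIFO — newest first]: 334 @ $18.15 + 272 @ $18.45 + 40 @ $17.10 + 318 @ $17.50 + 238 @ $20.40 = $22,184.70
Ending inventory: 195 @ $20.95 + 124 @ $20.40 = $6,614.85

COGS = $22,184.70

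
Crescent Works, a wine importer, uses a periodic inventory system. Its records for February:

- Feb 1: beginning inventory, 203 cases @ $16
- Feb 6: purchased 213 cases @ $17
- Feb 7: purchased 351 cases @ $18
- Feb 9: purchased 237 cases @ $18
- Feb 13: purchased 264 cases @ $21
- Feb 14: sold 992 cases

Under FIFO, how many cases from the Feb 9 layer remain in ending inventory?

12

Feb 14, 992 sold [FIFO — oldest first]: 203 @ $16 + 213 @ $17 + 351 @ $18 + 225 @ $18 = $17,237
Ending inventory: 12 @ $18 + 264 @ $21 = $5,760
Check: goods available $22,997 = COGS $17,237 + ending $5,760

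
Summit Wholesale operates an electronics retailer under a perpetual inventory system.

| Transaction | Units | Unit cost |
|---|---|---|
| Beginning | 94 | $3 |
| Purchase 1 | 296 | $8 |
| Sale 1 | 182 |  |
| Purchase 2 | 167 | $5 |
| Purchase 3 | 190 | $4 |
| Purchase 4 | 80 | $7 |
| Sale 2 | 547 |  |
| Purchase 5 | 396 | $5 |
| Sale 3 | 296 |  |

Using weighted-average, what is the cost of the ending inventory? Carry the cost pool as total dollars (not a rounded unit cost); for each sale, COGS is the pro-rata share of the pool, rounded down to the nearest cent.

After Beginning: 94 on hand, pool $282.00 (≈ $3.0000 each)
After Purchase 1: 390 on hand, pool $2,650.00 (≈ $6.7949 each)
Sale 1, sell 182: 182/390 × $2,650.00 → $1,236.66
After Purchase 2: 375 on hand, pool $2,248.34 (≈ $5.9956 each)
After Purchase 3: 565 on hand, pool $3,008.34 (≈ $5.3245 each)
After Purchase 4: 645 on hand, pool $3,568.34 (≈ $5.5323 each)
Sale 2, sell 547: 547/645 × $3,568.34 → $3,026.17
After Purchase 5: 494 on hand, pool $2,522.17 (≈ $5.1056 each)
Sale 3, sell 296: 296/494 × $2,522.17 → $1,511.25
Total COGS = $1,236.66 + $3,026.17 + $1,511.25 = $5,774.08
Ending inventory (cost pool remaining) = $1,010.92
Check: goods available $6,785.00 = COGS $5,774.08 + ending $1,010.92

Ending inventory = $1,010.92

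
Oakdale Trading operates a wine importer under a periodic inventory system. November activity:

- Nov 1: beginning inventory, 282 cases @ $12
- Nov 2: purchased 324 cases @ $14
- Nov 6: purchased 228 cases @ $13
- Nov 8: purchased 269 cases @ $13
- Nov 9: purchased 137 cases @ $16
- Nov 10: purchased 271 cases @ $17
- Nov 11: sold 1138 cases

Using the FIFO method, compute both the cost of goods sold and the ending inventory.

Nov 11, 1138 sold [FIFO — oldest first]: 282 @ $12 + 324 @ $14 + 228 @ $13 + 269 @ $13 + 35 @ $16 = $14,941
Ending inventory: 102 @ $16 + 271 @ $17 = $6,239
Check: goods available $21,180 = COGS $14,941 + ending $6,239

COGS = $14,941; ending inventory = $6,239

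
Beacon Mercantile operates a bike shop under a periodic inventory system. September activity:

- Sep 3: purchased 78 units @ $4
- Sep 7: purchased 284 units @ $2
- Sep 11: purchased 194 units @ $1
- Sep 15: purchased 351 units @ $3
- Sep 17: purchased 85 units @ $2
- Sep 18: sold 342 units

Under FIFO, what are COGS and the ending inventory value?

COGS = $840; ending inventory = $1,457

Sep 18, 342 sold [FIFO — oldest first]: 78 @ $4 + 264 @ $2 = $840
Ending inventory: 20 @ $2 + 194 @ $1 + 351 @ $3 + 85 @ $2 = $1,457
Check: goods available $2,297 = COGS $840 + ending $1,457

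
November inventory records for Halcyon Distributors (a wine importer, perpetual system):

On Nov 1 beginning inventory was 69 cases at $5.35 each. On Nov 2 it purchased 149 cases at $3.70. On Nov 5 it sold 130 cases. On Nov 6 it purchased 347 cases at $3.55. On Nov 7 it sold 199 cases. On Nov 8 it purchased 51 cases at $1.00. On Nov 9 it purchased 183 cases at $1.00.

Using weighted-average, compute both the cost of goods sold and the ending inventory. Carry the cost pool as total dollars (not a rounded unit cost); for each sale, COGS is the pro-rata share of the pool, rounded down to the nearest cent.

After Nov 1: 69 on hand, pool $369.15 (≈ $5.3500 each)
After Nov 2: 218 on hand, pool $920.45 (≈ $4.2222 each)
Nov 5, sell 130: 130/218 × $920.45 → $548.89
After Nov 6: 435 on hand, pool $1,603.41 (≈ $3.6860 each)
Nov 7, sell 199: 199/435 × $1,603.41 → $733.51
After Nov 8: 287 on hand, pool $920.90 (≈ $3.2087 each)
After Nov 9: 470 on hand, pool $1,103.90 (≈ $2.3487 each)
Total COGS = $548.89 + $733.51 = $1,282.40
Ending inventory (cost pool remaining) = $1,103.90
Check: goods available $2,386.30 = COGS $1,282.40 + ending $1,103.90

COGS = $1,282.40; ending inventory = $1,103.90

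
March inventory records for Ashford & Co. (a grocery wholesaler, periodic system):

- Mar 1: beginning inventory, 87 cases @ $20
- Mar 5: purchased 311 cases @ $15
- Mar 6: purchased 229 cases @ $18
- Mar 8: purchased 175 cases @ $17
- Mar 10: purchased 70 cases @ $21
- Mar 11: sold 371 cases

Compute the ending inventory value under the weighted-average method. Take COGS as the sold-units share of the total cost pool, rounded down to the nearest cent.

Ending inventory = $8,602.04

Mar 11, sell 371: 371/872 × $14,972.00 → $6,369.96
Ending inventory (cost pool remaining) = $8,602.04
Check: goods available $14,972.00 = COGS $6,369.96 + ending $8,602.04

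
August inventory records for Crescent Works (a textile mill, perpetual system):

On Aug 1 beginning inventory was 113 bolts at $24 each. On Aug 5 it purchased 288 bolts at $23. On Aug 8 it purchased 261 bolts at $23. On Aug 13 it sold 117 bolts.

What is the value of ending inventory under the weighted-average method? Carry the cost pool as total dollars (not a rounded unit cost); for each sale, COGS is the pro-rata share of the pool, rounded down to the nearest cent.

After Aug 1: 113 on hand, pool $2,712.00 (≈ $24.0000 each)
After Aug 5: 401 on hand, pool $9,336.00 (≈ $23.2818 each)
After Aug 8: 662 on hand, pool $15,339.00 (≈ $23.1707 each)
Aug 13, sell 117: 117/662 × $15,339.00 → $2,710.97
Ending inventory (cost pool remaining) = $12,628.03
Check: goods available $15,339.00 = COGS $2,710.97 + ending $12,628.03

Ending inventory = $12,628.03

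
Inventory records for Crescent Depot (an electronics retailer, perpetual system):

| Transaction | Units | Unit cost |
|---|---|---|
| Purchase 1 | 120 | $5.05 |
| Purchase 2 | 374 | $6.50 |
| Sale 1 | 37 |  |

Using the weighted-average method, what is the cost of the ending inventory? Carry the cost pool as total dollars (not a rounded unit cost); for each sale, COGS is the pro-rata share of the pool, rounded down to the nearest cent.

After Purchase 1: 120 on hand, pool $606.00 (≈ $5.0500 each)
After Purchase 2: 494 on hand, pool $3,037.00 (≈ $6.1478 each)
Sale 1, sell 37: 37/494 × $3,037.00 → $227.46
Ending inventory (cost pool remaining) = $2,809.54

Ending inventory = $2,809.54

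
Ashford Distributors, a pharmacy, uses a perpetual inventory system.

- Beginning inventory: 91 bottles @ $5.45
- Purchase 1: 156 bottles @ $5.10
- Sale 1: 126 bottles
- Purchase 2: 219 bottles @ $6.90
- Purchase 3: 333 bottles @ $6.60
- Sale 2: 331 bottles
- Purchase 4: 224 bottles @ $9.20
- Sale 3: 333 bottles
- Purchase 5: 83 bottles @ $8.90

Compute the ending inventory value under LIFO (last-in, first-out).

Sale 1 (126) [LIFO — newest first]: 126 @ $5.10 = $642.60
Sale 2 (331) [LIFO — newest first]: 331 @ $6.60 = $2,184.60
Sale 3 (333) [LIFO — newest first]: 224 @ $9.20 + 2 @ $6.60 + 107 @ $6.90 = $2,812.30
Total COGS = $642.60 + $2,184.60 + $2,812.30 = $5,639.50
Ending inventory: 91 @ $5.45 + 30 @ $5.10 + 112 @ $6.90 + 83 @ $8.90 = $2,160.45

Ending inventory = $2,160.45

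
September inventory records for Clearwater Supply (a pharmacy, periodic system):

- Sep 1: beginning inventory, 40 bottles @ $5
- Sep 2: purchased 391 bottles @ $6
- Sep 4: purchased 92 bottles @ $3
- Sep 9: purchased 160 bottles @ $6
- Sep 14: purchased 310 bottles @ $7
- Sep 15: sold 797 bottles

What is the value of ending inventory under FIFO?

Sep 15, 797 sold [FIFO — oldest first]: 40 @ $5 + 391 @ $6 + 92 @ $3 + 160 @ $6 + 114 @ $7 = $4,580
Ending inventory: 196 @ $7 = $1,372

Ending inventory = $1,372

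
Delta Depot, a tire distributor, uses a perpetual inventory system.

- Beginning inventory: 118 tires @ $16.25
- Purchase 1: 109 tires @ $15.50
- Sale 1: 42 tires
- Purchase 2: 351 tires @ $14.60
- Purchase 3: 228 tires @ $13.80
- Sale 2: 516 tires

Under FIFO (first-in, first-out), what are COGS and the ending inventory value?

COGS = $8,439.60; ending inventory = $3,438.40

Sale 1 (42) [FIFO — oldest first]: 42 @ $16.25 = $682.50
Sale 2 (516) [FIFO — oldest first]: 76 @ $16.25 + 109 @ $15.50 + 331 @ $14.60 = $7,757.10
Total COGS = $682.50 + $7,757.10 = $8,439.60
Ending inventory: 20 @ $14.60 + 228 @ $13.80 = $3,438.40
Check: goods available $11,878.00 = COGS $8,439.60 + ending $3,438.40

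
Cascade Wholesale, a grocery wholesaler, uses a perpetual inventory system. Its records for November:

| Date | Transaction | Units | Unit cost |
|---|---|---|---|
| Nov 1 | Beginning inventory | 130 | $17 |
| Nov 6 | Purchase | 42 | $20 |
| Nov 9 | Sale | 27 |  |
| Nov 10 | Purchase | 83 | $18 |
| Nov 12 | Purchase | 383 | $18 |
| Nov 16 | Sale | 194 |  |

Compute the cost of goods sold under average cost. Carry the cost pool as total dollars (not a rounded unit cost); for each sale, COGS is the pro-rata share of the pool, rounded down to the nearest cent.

After Nov 1: 130 on hand, pool $2,210.00 (≈ $17.0000 each)
After Nov 6: 172 on hand, pool $3,050.00 (≈ $17.7326 each)
Nov 9, sell 27: 27/172 × $3,050.00 → $478.77
After Nov 10: 228 on hand, pool $4,065.23 (≈ $17.8300 each)
After Nov 12: 611 on hand, pool $10,959.23 (≈ $17.9365 each)
Nov 16, sell 194: 194/611 × $10,959.23 → $3,479.69
Total COGS = $478.77 + $3,479.69 = $3,958.46
Ending inventory (cost pool remaining) = $7,479.54
Check: goods available $11,438.00 = COGS $3,958.46 + ending $7,479.54

COGS = $3,958.46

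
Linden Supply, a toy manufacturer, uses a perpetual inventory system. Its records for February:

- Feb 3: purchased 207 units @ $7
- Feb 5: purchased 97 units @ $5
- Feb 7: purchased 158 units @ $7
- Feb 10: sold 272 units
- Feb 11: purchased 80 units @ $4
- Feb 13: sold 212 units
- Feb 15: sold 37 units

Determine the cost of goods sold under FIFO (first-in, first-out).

Feb 10, 272 sold [FIFO — oldest first]: 207 @ $7 + 65 @ $5 = $1,774
Feb 13, 212 sold [FIFO — oldest first]: 32 @ $5 + 158 @ $7 + 22 @ $4 = $1,354
Feb 15, 37 sold [FIFO — oldest first]: 37 @ $4 = $148
Total COGS = $1,774 + $1,354 + $148 = $3,276
Ending inventory: 21 @ $4 = $84

COGS = $3,276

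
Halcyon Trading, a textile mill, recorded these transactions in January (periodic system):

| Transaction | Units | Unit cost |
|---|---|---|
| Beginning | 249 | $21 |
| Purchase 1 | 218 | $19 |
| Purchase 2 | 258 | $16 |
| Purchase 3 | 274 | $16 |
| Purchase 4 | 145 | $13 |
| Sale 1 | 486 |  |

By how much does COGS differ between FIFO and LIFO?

FIFO COGS: 249 @ $21 + 218 @ $19 + 19 @ $16 = $9,675
LIFO COGS: 145 @ $13 + 274 @ $16 + 67 @ $16 = $7,341
Difference = |$9,675 − $7,341| = $2,334

$2,334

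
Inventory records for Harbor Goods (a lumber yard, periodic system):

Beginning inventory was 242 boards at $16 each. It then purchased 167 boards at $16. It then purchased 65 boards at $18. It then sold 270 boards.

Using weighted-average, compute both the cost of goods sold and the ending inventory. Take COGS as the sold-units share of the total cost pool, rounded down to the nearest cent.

Sale 1, sell 270: 270/474 × $7,714.00 → $4,394.05
Ending inventory (cost pool remaining) = $3,319.95
Check: goods available $7,714.00 = COGS $4,394.05 + ending $3,319.95

COGS = $4,394.05; ending inventory = $3,319.95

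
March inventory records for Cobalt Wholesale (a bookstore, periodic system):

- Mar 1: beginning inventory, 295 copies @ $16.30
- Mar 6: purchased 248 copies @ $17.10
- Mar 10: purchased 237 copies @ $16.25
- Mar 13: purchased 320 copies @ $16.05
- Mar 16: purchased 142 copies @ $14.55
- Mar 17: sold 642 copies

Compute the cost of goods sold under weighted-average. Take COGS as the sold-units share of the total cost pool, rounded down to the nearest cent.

COGS = $10,391.22

Mar 17, sell 642: 642/1242 × $20,102.65 → $10,391.22
Ending inventory (cost pool remaining) = $9,711.43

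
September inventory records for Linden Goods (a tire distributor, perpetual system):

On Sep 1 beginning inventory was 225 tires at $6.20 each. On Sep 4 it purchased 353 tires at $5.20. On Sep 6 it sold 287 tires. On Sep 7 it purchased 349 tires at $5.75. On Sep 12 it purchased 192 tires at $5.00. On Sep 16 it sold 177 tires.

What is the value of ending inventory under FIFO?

Sep 6, 287 sold [FIFO — oldest first]: 225 @ $6.20 + 62 @ $5.20 = $1,717.40
Sep 16, 177 sold [FIFO — oldest first]: 177 @ $5.20 = $920.40
Total COGS = $1,717.40 + $920.40 = $2,637.80
Ending inventory: 114 @ $5.20 + 349 @ $5.75 + 192 @ $5.00 = $3,559.55
Check: goods available $6,197.35 = COGS $2,637.80 + ending $3,559.55

Ending inventory = $3,559.55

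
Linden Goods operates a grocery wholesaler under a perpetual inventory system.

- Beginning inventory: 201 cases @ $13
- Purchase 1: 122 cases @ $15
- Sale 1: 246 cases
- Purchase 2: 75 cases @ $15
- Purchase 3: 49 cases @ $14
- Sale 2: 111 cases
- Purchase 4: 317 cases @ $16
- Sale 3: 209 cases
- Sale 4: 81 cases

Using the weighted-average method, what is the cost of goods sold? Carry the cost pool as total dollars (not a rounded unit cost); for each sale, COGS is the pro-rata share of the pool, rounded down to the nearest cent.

After Beginning: 201 on hand, pool $2,613.00 (≈ $13.0000 each)
After Purchase 1: 323 on hand, pool $4,443.00 (≈ $13.7554 each)
Sale 1, sell 246: 246/323 × $4,443.00 → $3,383.83
After Purchase 2: 152 on hand, pool $2,184.17 (≈ $14.3695 each)
After Purchase 3: 201 on hand, pool $2,870.17 (≈ $14.2795 each)
Sale 2, sell 111: 111/201 × $2,870.17 → $1,585.01
After Purchase 4: 407 on hand, pool $6,357.16 (≈ $15.6196 each)
Sale 3, sell 209: 209/407 × $6,357.16 → $3,264.48
Sale 4, sell 81: 81/198 × $3,092.68 → $1,265.18
Total COGS = $3,383.83 + $1,585.01 + $3,264.48 + $1,265.18 = $9,498.50
Ending inventory (cost pool remaining) = $1,827.50

COGS = $9,498.50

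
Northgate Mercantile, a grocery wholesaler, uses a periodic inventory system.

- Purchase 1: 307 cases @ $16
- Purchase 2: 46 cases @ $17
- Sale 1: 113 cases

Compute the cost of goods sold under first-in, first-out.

Sale 1 (113) [FIFO — oldest first]: 113 @ $16 = $1,808
Ending inventory: 194 @ $16 + 46 @ $17 = $3,886

COGS = $1,808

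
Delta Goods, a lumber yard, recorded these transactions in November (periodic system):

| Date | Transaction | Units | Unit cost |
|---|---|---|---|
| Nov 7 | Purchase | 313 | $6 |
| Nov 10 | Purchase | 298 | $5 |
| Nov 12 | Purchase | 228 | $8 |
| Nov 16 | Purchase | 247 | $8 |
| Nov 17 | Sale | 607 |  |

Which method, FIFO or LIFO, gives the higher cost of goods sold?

LIFO

FIFO COGS: 313 @ $6 + 294 @ $5 = $3,348
LIFO COGS: 247 @ $8 + 228 @ $8 + 132 @ $5 = $4,460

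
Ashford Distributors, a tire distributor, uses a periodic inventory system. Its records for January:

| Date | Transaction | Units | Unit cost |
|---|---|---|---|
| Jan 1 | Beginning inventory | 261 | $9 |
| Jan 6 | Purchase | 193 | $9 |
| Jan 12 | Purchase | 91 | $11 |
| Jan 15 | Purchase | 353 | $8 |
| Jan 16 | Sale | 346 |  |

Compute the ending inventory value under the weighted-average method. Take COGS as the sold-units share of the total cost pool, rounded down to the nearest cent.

Jan 16, sell 346: 346/898 × $7,911.00 → $3,048.11
Ending inventory (cost pool remaining) = $4,862.89

Ending inventory = $4,862.89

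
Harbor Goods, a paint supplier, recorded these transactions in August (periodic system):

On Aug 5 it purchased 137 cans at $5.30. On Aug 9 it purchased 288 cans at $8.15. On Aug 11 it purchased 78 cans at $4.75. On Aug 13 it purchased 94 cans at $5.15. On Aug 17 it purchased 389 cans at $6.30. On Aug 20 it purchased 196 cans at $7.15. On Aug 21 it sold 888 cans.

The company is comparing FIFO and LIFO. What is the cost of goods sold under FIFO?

FIFO COGS: 137 @ $5.30 + 288 @ $8.15 + 78 @ $4.75 + 94 @ $5.15 + 291 @ $6.30 = $5,761.20
LIFO COGS: 196 @ $7.15 + 389 @ $6.30 + 94 @ $5.15 + 78 @ $4.75 + 131 @ $8.15 = $5,774.35

COGS = $5,761.20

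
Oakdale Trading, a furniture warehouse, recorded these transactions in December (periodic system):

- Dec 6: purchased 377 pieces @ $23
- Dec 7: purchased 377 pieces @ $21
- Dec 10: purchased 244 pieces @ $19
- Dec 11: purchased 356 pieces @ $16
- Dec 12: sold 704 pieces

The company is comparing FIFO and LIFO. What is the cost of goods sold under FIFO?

FIFO COGS: 377 @ $23 + 327 @ $21 = $15,538
LIFO COGS: 356 @ $16 + 244 @ $19 + 104 @ $21 = $12,516

COGS = $15,538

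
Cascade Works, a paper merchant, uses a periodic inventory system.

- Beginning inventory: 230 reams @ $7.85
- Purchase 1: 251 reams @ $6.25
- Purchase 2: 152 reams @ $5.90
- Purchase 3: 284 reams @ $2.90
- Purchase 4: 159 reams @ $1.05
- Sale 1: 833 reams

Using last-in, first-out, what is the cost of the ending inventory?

Sale 1 (833) [LIFO — newest first]: 159 @ $1.05 + 284 @ $2.90 + 152 @ $5.90 + 238 @ $6.25 = $3,374.85
Ending inventory: 230 @ $7.85 + 13 @ $6.25 = $1,886.75

Ending inventory = $1,886.75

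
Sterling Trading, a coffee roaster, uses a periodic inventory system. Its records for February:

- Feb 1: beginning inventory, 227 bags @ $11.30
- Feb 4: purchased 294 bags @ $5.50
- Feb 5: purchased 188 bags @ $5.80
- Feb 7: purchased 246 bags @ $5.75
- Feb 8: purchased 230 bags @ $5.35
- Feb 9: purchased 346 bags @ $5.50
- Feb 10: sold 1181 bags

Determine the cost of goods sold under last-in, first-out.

COGS = $6,578.90

Feb 10, 1181 sold [LIFO — newest first]: 346 @ $5.50 + 230 @ $5.35 + 246 @ $5.75 + 188 @ $5.80 + 171 @ $5.50 = $6,578.90
Ending inventory: 227 @ $11.30 + 123 @ $5.50 = $3,241.60
Check: goods available $9,820.50 = COGS $6,578.90 + ending $3,241.60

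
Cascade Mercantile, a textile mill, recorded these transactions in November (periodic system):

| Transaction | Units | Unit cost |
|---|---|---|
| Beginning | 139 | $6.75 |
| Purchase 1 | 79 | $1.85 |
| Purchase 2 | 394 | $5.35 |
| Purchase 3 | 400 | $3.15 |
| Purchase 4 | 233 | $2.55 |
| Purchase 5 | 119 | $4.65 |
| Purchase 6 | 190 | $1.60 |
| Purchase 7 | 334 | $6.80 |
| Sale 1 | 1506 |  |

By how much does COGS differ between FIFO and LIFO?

FIFO COGS: 139 @ $6.75 + 79 @ $1.85 + 394 @ $5.35 + 400 @ $3.15 + 233 @ $2.55 + 119 @ $4.65 + 142 @ $1.60 = $5,827.00
LIFO COGS: 334 @ $6.80 + 190 @ $1.60 + 119 @ $4.65 + 233 @ $2.55 + 400 @ $3.15 + 230 @ $5.35 = $6,213.20
Difference = |$5,827.00 − $6,213.20| = $386.20

$386.20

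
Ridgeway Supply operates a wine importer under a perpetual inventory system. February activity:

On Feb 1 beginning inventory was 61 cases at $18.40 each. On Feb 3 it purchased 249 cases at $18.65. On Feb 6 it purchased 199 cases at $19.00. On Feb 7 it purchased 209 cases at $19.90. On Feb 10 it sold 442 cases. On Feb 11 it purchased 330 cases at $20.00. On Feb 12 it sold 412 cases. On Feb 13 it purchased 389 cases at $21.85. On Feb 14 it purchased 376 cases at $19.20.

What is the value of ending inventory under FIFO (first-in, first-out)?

Ending inventory = $19,598.85

Feb 10, 442 sold [FIFO — oldest first]: 61 @ $18.40 + 249 @ $18.65 + 132 @ $19.00 = $8,274.25
Feb 12, 412 sold [FIFO — oldest first]: 67 @ $19.00 + 209 @ $19.90 + 136 @ $20.00 = $8,152.10
Total COGS = $8,274.25 + $8,152.10 = $16,426.35
Ending inventory: 194 @ $20.00 + 389 @ $21.85 + 376 @ $19.20 = $19,598.85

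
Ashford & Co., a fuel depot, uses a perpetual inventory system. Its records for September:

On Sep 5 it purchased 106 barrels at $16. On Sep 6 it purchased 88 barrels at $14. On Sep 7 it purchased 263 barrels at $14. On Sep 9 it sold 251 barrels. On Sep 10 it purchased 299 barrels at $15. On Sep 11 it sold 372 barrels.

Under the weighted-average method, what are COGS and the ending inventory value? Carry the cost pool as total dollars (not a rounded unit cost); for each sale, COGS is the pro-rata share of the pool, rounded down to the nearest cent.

After Sep 5: 106 on hand, pool $1,696.00 (≈ $16.0000 each)
After Sep 6: 194 on hand, pool $2,928.00 (≈ $15.0928 each)
After Sep 7: 457 on hand, pool $6,610.00 (≈ $14.4639 each)
Sep 9, sell 251: 251/457 × $6,610.00 → $3,630.43
After Sep 10: 505 on hand, pool $7,464.57 (≈ $14.7813 each)
Sep 11, sell 372: 372/505 × $7,464.57 → $5,498.65
Total COGS = $3,630.43 + $5,498.65 = $9,129.08
Ending inventory (cost pool remaining) = $1,965.92

COGS = $9,129.08; ending inventory = $1,965.92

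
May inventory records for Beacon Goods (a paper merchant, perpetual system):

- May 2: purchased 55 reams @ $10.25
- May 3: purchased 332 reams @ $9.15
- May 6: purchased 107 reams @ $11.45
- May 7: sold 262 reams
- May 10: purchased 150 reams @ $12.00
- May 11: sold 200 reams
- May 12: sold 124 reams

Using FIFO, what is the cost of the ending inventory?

May 7, 262 sold [FIFO — oldest first]: 55 @ $10.25 + 207 @ $9.15 = $2,457.80
May 11, 200 sold [FIFO — oldest first]: 125 @ $9.15 + 75 @ $11.45 = $2,002.50
May 12, 124 sold [FIFO — oldest first]: 32 @ $11.45 + 92 @ $12.00 = $1,470.40
Total COGS = $2,457.80 + $2,002.50 + $1,470.40 = $5,930.70
Ending inventory: 58 @ $12.00 = $696.00

Ending inventory = $696.00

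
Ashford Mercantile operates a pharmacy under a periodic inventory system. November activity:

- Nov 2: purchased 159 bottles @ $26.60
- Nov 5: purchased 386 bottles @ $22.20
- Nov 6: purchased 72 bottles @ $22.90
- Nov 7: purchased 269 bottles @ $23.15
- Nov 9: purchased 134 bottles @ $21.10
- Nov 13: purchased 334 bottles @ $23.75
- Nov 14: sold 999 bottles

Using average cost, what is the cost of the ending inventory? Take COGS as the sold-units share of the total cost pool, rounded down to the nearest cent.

Ending inventory = $8,241.73

Nov 14, sell 999: 999/1354 × $31,434.65 → $23,192.92
Ending inventory (cost pool remaining) = $8,241.73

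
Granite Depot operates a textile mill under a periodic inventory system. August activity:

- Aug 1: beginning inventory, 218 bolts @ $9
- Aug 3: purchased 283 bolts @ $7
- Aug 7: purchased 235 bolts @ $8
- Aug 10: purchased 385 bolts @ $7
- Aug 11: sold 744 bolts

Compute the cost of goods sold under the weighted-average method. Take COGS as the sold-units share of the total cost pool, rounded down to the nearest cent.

COGS = $5,653.33

Aug 11, sell 744: 744/1121 × $8,518.00 → $5,653.33
Ending inventory (cost pool remaining) = $2,864.67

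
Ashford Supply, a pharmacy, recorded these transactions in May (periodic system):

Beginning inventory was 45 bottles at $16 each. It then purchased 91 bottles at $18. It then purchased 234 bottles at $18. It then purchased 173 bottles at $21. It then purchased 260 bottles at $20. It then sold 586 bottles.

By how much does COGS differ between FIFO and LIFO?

FIFO COGS: 45 @ $16 + 91 @ $18 + 234 @ $18 + 173 @ $21 + 43 @ $20 = $11,063
LIFO COGS: 260 @ $20 + 173 @ $21 + 153 @ $18 = $11,587
Difference = |$11,063 − $11,587| = $524

$524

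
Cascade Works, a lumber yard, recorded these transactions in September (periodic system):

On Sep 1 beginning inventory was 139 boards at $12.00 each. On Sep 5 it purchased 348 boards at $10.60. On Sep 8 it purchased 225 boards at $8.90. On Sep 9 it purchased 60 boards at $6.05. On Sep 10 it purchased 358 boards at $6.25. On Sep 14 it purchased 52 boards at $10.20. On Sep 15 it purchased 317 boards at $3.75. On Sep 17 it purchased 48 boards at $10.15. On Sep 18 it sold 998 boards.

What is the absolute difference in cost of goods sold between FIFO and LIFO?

FIFO COGS: 139 @ $12.00 + 348 @ $10.60 + 225 @ $8.90 + 60 @ $6.05 + 226 @ $6.25 = $9,134.80
LIFO COGS: 48 @ $10.15 + 317 @ $3.75 + 52 @ $10.20 + 358 @ $6.25 + 60 @ $6.05 + 163 @ $8.90 = $6,257.55
Difference = |$9,134.80 − $6,257.55| = $2,877.25

$2,877.25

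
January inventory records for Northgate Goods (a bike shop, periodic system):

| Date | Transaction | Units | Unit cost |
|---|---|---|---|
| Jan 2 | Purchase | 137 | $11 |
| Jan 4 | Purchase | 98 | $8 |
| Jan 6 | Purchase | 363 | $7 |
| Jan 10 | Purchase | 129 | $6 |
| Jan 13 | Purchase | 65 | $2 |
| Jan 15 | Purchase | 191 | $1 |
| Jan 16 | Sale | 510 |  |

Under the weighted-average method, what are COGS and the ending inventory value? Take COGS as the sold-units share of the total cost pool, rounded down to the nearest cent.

COGS = $3,075.04; ending inventory = $2,851.96

Jan 16, sell 510: 510/983 × $5,927.00 → $3,075.04
Ending inventory (cost pool remaining) = $2,851.96
Check: goods available $5,927.00 = COGS $3,075.04 + ending $2,851.96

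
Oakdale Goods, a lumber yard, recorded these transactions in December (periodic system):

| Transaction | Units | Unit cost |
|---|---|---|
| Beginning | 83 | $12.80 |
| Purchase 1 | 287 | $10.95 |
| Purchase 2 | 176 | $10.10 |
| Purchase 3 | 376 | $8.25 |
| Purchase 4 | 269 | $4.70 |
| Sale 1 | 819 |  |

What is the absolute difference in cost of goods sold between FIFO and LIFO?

$2,111.20

FIFO COGS: 83 @ $12.80 + 287 @ $10.95 + 176 @ $10.10 + 273 @ $8.25 = $8,234.90
LIFO COGS: 269 @ $4.70 + 376 @ $8.25 + 174 @ $10.10 = $6,123.70
Difference = |$8,234.90 − $6,123.70| = $2,111.20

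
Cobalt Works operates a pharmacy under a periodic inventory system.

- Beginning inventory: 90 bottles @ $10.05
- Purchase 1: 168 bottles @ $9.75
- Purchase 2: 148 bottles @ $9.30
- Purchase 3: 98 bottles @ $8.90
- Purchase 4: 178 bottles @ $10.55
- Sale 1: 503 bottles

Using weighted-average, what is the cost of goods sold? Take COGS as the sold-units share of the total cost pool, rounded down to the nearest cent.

COGS = $4,918.63

Sale 1, sell 503: 503/682 × $6,669.00 → $4,918.63
Ending inventory (cost pool remaining) = $1,750.37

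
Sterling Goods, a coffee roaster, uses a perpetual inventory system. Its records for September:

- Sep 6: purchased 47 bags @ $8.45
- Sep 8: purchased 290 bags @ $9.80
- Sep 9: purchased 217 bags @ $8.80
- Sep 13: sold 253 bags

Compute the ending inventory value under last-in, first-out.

Ending inventory = $2,886.35

Sep 13, 253 sold [LIFO — newest first]: 217 @ $8.80 + 36 @ $9.80 = $2,262.40
Ending inventory: 47 @ $8.45 + 254 @ $9.80 = $2,886.35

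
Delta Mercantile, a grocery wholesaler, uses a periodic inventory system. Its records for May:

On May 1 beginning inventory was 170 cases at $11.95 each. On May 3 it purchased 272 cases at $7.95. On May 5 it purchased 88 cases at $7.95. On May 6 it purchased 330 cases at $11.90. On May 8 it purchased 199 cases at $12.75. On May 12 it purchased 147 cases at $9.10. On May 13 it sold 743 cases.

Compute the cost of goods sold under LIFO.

May 13, 743 sold [LIFO — newest first]: 147 @ $9.10 + 199 @ $12.75 + 330 @ $11.90 + 67 @ $7.95 = $8,334.60
Ending inventory: 170 @ $11.95 + 272 @ $7.95 + 21 @ $7.95 = $4,360.85

COGS = $8,334.60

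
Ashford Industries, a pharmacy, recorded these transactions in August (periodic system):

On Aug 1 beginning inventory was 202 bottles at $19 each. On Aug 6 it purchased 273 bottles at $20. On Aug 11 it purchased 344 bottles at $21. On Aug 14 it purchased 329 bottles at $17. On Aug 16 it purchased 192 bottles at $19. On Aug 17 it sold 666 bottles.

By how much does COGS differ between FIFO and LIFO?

$1,023

FIFO COGS: 202 @ $19 + 273 @ $20 + 191 @ $21 = $13,309
LIFO COGS: 192 @ $19 + 329 @ $17 + 145 @ $21 = $12,286
Difference = |$13,309 − $12,286| = $1,023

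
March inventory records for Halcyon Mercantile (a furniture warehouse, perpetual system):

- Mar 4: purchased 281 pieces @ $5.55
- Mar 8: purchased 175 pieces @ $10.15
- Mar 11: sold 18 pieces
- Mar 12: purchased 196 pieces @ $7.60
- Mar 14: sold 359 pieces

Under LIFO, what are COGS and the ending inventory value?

COGS = $3,299.15; ending inventory = $1,526.25

Mar 11, 18 sold [LIFO — newest first]: 18 @ $10.15 = $182.70
Mar 14, 359 sold [LIFO — newest first]: 196 @ $7.60 + 157 @ $10.15 + 6 @ $5.55 = $3,116.45
Total COGS = $182.70 + $3,116.45 = $3,299.15
Ending inventory: 275 @ $5.55 = $1,526.25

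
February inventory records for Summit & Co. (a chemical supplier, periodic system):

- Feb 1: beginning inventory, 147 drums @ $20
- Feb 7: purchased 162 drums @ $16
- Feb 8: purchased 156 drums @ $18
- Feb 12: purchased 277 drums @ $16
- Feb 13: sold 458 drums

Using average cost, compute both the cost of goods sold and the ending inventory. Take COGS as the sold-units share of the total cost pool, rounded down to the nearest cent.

COGS = $7,883.52; ending inventory = $4,888.48

Feb 13, sell 458: 458/742 × $12,772.00 → $7,883.52
Ending inventory (cost pool remaining) = $4,888.48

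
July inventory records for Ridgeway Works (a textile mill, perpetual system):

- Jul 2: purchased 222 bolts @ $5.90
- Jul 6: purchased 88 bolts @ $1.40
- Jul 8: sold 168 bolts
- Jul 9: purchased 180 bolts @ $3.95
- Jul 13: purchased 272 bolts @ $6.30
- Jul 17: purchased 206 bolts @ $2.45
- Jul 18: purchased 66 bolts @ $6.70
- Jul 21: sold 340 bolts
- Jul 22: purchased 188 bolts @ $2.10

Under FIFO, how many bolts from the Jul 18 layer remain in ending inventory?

66

Jul 8, 168 sold [FIFO — oldest first]: 168 @ $5.90 = $991.20
Jul 21, 340 sold [FIFO — oldest first]: 54 @ $5.90 + 88 @ $1.40 + 180 @ $3.95 + 18 @ $6.30 = $1,266.20
Total COGS = $991.20 + $1,266.20 = $2,257.40
Ending inventory: 254 @ $6.30 + 206 @ $2.45 + 66 @ $6.70 + 188 @ $2.10 = $2,941.90
Check: goods available $5,199.30 = COGS $2,257.40 + ending $2,941.90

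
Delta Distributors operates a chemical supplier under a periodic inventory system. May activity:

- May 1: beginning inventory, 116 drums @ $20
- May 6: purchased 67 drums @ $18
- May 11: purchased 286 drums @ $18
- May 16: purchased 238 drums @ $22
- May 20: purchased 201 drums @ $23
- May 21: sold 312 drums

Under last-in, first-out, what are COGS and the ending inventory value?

May 21, 312 sold [LIFO — newest first]: 201 @ $23 + 111 @ $22 = $7,065
Ending inventory: 116 @ $20 + 67 @ $18 + 286 @ $18 + 127 @ $22 = $11,468
Check: goods available $18,533 = COGS $7,065 + ending $11,468

COGS = $7,065; ending inventory = $11,468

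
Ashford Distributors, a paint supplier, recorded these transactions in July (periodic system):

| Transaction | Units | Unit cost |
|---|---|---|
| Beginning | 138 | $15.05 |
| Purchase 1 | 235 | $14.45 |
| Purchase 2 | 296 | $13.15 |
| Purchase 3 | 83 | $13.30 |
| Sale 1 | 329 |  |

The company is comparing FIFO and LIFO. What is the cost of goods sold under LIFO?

FIFO COGS: 138 @ $15.05 + 191 @ $14.45 = $4,836.85
LIFO COGS: 83 @ $13.30 + 246 @ $13.15 = $4,338.80

COGS = $4,338.80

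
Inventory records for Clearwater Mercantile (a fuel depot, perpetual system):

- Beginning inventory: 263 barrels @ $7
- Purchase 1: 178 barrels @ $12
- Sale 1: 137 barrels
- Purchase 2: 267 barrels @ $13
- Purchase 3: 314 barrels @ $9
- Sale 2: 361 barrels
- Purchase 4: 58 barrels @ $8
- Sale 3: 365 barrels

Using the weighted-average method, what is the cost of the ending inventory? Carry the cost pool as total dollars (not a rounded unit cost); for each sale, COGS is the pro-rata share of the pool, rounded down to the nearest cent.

After Beginning: 263 on hand, pool $1,841.00 (≈ $7.0000 each)
After Purchase 1: 441 on hand, pool $3,977.00 (≈ $9.0181 each)
Sale 1, sell 137: 137/441 × $3,977.00 → $1,235.48
After Purchase 2: 571 on hand, pool $6,212.52 (≈ $10.8801 each)
After Purchase 3: 885 on hand, pool $9,038.52 (≈ $10.2130 each)
Sale 2, sell 361: 361/885 × $9,038.52 → $3,686.89
After Purchase 4: 582 on hand, pool $5,815.63 (≈ $9.9925 each)
Sale 3, sell 365: 365/582 × $5,815.63 → $3,647.25
Total COGS = $1,235.48 + $3,686.89 + $3,647.25 = $8,569.62
Ending inventory (cost pool remaining) = $2,168.38
Check: goods available $10,738.00 = COGS $8,569.62 + ending $2,168.38

Ending inventory = $2,168.38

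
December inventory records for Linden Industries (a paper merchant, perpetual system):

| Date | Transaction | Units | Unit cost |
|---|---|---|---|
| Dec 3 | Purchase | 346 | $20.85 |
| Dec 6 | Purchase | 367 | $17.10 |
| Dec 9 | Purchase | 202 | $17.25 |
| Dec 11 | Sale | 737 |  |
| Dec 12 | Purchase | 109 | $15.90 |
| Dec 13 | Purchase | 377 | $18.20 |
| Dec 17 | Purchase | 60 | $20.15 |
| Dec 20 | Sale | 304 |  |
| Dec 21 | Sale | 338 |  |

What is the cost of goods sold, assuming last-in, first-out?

COGS = $25,068.10

Dec 11, 737 sold [LIFO — newest first]: 202 @ $17.25 + 367 @ $17.10 + 168 @ $20.85 = $13,263.00
Dec 20, 304 sold [LIFO — newest first]: 60 @ $20.15 + 244 @ $18.20 = $5,649.80
Dec 21, 338 sold [LIFO — newest first]: 133 @ $18.20 + 109 @ $15.90 + 96 @ $20.85 = $6,155.30
Total COGS = $13,263.00 + $5,649.80 + $6,155.30 = $25,068.10
Ending inventory: 82 @ $20.85 = $1,709.70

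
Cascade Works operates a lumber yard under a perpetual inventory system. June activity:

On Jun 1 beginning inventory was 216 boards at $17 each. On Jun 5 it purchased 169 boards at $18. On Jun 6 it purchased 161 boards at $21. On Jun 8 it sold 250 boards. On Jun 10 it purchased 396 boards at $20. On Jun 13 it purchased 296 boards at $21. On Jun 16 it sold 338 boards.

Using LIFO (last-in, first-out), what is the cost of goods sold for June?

COGS = $12,039

Jun 8, 250 sold [LIFO — newest first]: 161 @ $21 + 89 @ $18 = $4,983
Jun 16, 338 sold [LIFO — newest first]: 296 @ $21 + 42 @ $20 = $7,056
Total COGS = $4,983 + $7,056 = $12,039
Ending inventory: 216 @ $17 + 80 @ $18 + 354 @ $20 = $12,192
Check: goods available $24,231 = COGS $12,039 + ending $12,192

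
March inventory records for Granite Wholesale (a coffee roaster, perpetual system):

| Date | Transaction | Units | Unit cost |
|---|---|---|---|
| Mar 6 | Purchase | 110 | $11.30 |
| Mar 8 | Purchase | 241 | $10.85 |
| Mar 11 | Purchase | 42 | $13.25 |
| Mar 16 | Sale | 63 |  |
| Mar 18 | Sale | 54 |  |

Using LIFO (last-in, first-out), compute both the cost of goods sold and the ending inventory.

COGS = $1,370.25; ending inventory = $3,044.10

Mar 16, 63 sold [LIFO — newest first]: 42 @ $13.25 + 21 @ $10.85 = $784.35
Mar 18, 54 sold [LIFO — newest first]: 54 @ $10.85 = $585.90
Total COGS = $784.35 + $585.90 = $1,370.25
Ending inventory: 110 @ $11.30 + 166 @ $10.85 = $3,044.10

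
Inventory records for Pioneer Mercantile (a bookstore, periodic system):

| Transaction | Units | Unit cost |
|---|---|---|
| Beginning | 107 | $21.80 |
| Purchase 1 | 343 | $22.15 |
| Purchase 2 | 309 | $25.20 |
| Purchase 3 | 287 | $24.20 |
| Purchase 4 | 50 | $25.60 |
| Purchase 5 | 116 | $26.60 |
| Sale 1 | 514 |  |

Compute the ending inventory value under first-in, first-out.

Sale 1 (514) [FIFO — oldest first]: 107 @ $21.80 + 343 @ $22.15 + 64 @ $25.20 = $11,542.85
Ending inventory: 245 @ $25.20 + 287 @ $24.20 + 50 @ $25.60 + 116 @ $26.60 = $17,485.00

Ending inventory = $17,485.00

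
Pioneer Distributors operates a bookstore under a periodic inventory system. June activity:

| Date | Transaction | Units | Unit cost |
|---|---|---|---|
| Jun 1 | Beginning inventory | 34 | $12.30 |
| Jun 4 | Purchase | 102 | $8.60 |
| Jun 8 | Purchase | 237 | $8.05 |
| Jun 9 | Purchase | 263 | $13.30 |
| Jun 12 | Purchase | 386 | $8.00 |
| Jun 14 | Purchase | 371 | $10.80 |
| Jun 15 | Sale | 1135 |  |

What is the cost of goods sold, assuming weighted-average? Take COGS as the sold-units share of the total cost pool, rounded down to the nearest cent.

Jun 15, sell 1135: 1135/1393 × $13,795.95 → $11,240.77
Ending inventory (cost pool remaining) = $2,555.18
Check: goods available $13,795.95 = COGS $11,240.77 + ending $2,555.18

COGS = $11,240.77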